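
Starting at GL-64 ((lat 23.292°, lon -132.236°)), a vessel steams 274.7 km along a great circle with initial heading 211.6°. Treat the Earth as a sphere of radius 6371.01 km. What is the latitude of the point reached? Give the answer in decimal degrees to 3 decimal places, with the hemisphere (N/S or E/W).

21.182°N

δ = d/R = 274.7/6371.01 = 0.043117 rad
φ₂ = arcsin(sin φ₁ cos δ + cos φ₁ sin δ cos θ)
   = arcsin(0.39542·0.99907 + 0.91850·0.04310·-0.85173) = 21.18184°
λ₂ = λ₁ + atan2(sin θ sin δ cos φ₁, cos δ − sin φ₁ sin φ₂) = -133.62397°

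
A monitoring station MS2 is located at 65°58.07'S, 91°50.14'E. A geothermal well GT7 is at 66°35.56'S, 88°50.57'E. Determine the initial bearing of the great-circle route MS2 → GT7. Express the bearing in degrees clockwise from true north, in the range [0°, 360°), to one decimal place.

241.2°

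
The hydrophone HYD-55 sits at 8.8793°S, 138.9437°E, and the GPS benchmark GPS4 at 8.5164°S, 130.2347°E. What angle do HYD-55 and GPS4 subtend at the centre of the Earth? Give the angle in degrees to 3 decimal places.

8.616°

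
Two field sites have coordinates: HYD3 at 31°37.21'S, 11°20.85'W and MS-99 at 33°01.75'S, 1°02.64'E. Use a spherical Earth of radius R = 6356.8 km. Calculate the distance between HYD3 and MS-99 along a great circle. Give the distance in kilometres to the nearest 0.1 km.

1171.5 km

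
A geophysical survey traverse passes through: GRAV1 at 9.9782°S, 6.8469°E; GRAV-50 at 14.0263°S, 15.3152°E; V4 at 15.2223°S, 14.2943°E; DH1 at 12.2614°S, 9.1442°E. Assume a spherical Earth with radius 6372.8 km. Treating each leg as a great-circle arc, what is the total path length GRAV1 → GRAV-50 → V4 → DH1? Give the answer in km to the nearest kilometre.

1844 km

GRAV1→GRAV-50: c = 0.160874 rad, d = 1025.22 km
GRAV-50→V4: c = 0.027073 rad, d = 172.53 km
V4→DH1: c = 0.101449 rad, d = 646.51 km
Total = 1025.22 + 172.53 + 646.51 = 1844.26 km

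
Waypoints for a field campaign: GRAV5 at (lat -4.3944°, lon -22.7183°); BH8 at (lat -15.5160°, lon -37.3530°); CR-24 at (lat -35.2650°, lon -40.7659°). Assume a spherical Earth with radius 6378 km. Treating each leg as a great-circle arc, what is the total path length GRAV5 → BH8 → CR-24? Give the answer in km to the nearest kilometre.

GRAV5→BH8: c = 0.317398 rad, d = 2024.37 km
BH8→CR-24: c = 0.348791 rad, d = 2224.59 km
Total = 2024.37 + 2224.59 = 4248.95 km

4249 km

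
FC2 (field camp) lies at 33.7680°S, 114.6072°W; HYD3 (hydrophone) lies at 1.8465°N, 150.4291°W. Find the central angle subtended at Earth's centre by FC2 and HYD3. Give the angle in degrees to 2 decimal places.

Δφ = 35.6145°,  Δλ = -35.8219°
a = sin²(Δφ/2) + cos φ₁ cos φ₂ sin²(Δλ/2) = 0.172106
c = 2·arcsin(√a) = 0.855571 rad = 49.0206°

49.02°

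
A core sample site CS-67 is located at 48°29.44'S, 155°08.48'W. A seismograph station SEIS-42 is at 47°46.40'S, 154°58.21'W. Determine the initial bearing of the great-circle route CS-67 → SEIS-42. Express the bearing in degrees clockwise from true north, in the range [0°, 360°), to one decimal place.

9.1°

CS-67: φ = -48.49067°, λ = -155.14133°
SEIS-42: φ = -47.77333°, λ = -154.97017°
Δλ = 0.1712°
y = sin Δλ · cos φ₂ = 0.002008
x = cos φ₁ sin φ₂ − sin φ₁ cos φ₂ cos Δλ = 0.012517
θ = atan2(y, x) = 9.1125° → 9.1125° (mod 360°)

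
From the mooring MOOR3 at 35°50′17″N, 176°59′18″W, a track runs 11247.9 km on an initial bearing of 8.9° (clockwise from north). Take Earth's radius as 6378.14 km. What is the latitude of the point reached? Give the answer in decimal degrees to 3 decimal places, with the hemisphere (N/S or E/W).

MOOR3: φ = +35.83806°, λ = -176.98833°
δ = d/R = 11247.9/6378.14 = 1.763508 rad
φ₂ = arcsin(sin φ₁ cos δ + cos φ₁ sin δ cos θ)
   = arcsin(0.58550·-0.19152 + 0.81068·0.98149·0.98796) = 42.37294°
λ₂ = λ₁ + atan2(sin θ sin δ cos φ₁, cos δ − sin φ₁ sin φ₂) = -8.84936°

42.373°N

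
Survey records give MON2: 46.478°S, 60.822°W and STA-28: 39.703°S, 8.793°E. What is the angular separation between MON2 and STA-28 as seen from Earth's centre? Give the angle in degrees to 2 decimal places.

49.63°

Δφ = 6.7750°,  Δλ = 69.6150°
a = sin²(Δφ/2) + cos φ₁ cos φ₂ sin²(Δλ/2) = 0.176123
c = 2·arcsin(√a) = 0.866164 rad = 49.6276°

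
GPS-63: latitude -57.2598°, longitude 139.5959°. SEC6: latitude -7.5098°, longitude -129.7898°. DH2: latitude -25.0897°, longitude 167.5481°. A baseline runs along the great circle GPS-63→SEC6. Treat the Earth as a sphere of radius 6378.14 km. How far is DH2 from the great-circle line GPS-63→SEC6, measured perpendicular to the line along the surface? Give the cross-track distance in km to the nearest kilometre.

3165 km

δ₁₃ = central angle GPS-63→DH2 = 0.661079 rad  (haversine)
θ₁₃ = bearing GPS-63→DH2 = 43.742°,  θ₁₂ = bearing GPS-63→SEC6 = 94.592°
dₓₜ = R·arcsin(sin δ₁₃ · sin(θ₁₃ − θ₁₂)) = 6378.14·arcsin(0.61397·sin(-50.850°)) = -3165.133 km
|dₓₜ| = 3165.133 km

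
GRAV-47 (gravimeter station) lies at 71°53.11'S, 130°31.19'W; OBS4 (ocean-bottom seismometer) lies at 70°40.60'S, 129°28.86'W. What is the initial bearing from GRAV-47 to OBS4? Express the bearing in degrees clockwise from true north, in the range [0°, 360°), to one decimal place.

GRAV-47: φ = -71.88517°, λ = -130.51983°
OBS4: φ = -70.67667°, λ = -129.48100°
Δλ = 1.0388°
y = sin Δλ · cos φ₂ = 0.005999
x = cos φ₁ sin φ₂ − sin φ₁ cos φ₂ cos Δλ = 0.021039
θ = atan2(y, x) = 15.9153° → 15.9153° (mod 360°)

15.9°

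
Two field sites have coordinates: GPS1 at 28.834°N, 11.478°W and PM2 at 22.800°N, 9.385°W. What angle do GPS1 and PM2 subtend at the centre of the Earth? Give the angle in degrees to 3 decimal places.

Δφ = -6.0340°,  Δλ = 2.0930°
a = sin²(Δφ/2) + cos φ₁ cos φ₂ sin²(Δλ/2) = 0.003040
c = 2·arcsin(√a) = 0.110320 rad = 6.3209°

6.321°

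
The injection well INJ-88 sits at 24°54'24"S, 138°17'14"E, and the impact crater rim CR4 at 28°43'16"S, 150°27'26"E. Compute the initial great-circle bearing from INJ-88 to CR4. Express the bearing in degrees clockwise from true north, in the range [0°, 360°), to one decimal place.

112.0°

INJ-88: φ = -24.90667°, λ = +138.28722°
CR4: φ = -28.72111°, λ = +150.45722°
Δλ = 12.1700°
y = sin Δλ · cos φ₂ = 0.184876
x = cos φ₁ sin φ₂ − sin φ₁ cos φ₂ cos Δλ = -0.074826
θ = atan2(y, x) = 112.0348° → 112.0348° (mod 360°)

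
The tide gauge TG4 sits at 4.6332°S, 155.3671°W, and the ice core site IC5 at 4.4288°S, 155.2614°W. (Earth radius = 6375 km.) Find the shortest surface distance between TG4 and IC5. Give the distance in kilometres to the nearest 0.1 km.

25.6 km

Δφ = 0.2044°,  Δλ = 0.1057°
a = sin²(Δφ/2) + cos φ₁ cos φ₂ sin²(Δλ/2) = 0.000004
c = 2·arcsin(√a) = 0.004014 rad = 0.2300°
d = R·c = 6375 × 0.004014 = 25.6 km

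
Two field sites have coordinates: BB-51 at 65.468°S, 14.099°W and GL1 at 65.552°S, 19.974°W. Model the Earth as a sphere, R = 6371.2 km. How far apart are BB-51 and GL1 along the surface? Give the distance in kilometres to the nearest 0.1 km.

270.9 km

Δφ = -0.0840°,  Δλ = -5.8750°
a = sin²(Δφ/2) + cos φ₁ cos φ₂ sin²(Δλ/2) = 0.000452
c = 2·arcsin(√a) = 0.042515 rad = 2.4360°
d = R·c = 6371.2 × 0.042515 = 270.9 km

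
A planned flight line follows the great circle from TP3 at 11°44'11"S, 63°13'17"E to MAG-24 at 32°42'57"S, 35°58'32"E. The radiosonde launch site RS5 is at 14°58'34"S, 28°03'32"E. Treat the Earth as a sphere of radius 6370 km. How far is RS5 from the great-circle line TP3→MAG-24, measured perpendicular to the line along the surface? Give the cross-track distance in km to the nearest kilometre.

2096 km

TP3: φ = -11.73639°, λ = +63.22139°
MAG-24: φ = -32.71583°, λ = +35.97556°
RS5: φ = -14.97611°, λ = +28.05889°
δ₁₃ = central angle TP3→RS5 = 0.599164 rad  (haversine)
θ₁₃ = bearing TP3→RS5 = 260.573°,  θ₁₂ = bearing TP3→MAG-24 = 225.614°
dₓₜ = R·arcsin(sin δ₁₃ · sin(θ₁₃ − θ₁₂)) = 6370·arcsin(0.56395·sin(34.959°)) = 2096.038 km
|dₓₜ| = 2096.038 km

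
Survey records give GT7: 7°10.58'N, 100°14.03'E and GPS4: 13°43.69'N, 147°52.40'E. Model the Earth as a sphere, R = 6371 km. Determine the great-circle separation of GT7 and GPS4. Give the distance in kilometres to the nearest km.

5252 km

GT7: φ = +7.17633°, λ = +100.23383°
GPS4: φ = +13.72817°, λ = +147.87333°
Δφ = 6.5518°,  Δλ = 47.6395°
a = sin²(Δφ/2) + cos φ₁ cos φ₂ sin²(Δλ/2) = 0.160468
c = 2·arcsin(√a) = 0.824310 rad = 47.2295°
d = R·c = 6371 × 0.824310 = 5251.7 km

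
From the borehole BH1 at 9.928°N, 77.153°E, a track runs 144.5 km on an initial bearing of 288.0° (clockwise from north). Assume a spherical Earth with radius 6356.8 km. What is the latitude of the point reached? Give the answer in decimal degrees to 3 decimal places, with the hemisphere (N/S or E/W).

10.328°N

δ = d/R = 144.5/6356.8 = 0.022732 rad
φ₂ = arcsin(sin φ₁ cos δ + cos φ₁ sin δ cos θ)
   = arcsin(0.17241·0.99974 + 0.98503·0.02273·0.30902) = 10.32809°
λ₂ = λ₁ + atan2(sin θ sin δ cos φ₁, cos δ − sin φ₁ sin φ₂) = 75.89393°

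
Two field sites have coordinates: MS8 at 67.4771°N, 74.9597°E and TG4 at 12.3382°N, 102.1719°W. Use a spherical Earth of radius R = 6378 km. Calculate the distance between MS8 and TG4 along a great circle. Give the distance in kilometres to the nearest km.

Δφ = -55.1389°,  Δλ = -177.1316°
a = sin²(Δφ/2) + cos φ₁ cos φ₂ sin²(Δλ/2) = 0.588177
c = 2·arcsin(√a) = 1.748077 rad = 100.1574°
d = R·c = 6378 × 1.748077 = 11149.2 km

11149 km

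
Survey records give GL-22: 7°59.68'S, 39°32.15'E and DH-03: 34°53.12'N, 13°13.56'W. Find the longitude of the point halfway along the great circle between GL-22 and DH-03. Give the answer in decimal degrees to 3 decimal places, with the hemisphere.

15.821°E

GL-22: φ = -7.99467°, λ = +39.53583°
DH-03: φ = +34.88533°, λ = -13.22600°
Bx = cos φ₂ cos Δλ = 0.496387,  By = cos φ₂ sin Δλ = -0.653062
φₘ = atan2(sin φ₁ + sin φ₂, √((cos φ₁ + Bx)² + By²)) = 14.92635°
λₘ = λ₁ + atan2(By, cos φ₁ + Bx) = 15.82097°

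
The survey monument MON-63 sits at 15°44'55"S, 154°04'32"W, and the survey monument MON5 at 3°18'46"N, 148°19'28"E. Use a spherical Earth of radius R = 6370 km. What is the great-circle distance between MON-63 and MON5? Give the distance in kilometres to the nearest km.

6677 km

MON-63: φ = -15.74861°, λ = -154.07556°
MON5: φ = +3.31278°, λ = +148.32444°
Δφ = 19.0614°,  Δλ = -57.6000°
a = sin²(Δφ/2) + cos φ₁ cos φ₂ sin²(Δλ/2) = 0.250417
c = 2·arcsin(√a) = 1.048159 rad = 60.0551°
d = R·c = 6370 × 1.048159 = 6676.8 km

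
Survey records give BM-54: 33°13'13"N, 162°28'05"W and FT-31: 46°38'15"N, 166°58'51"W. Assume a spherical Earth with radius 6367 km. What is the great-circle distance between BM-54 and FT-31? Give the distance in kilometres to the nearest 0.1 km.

1539.1 km

BM-54: φ = +33.22028°, λ = -162.46806°
FT-31: φ = +46.63750°, λ = -166.98083°
Δφ = 13.4172°,  Δλ = -4.5128°
a = sin²(Δφ/2) + cos φ₁ cos φ₂ sin²(Δλ/2) = 0.014537
c = 2·arcsin(√a) = 0.241729 rad = 13.8501°
d = R·c = 6367 × 0.241729 = 1539.1 km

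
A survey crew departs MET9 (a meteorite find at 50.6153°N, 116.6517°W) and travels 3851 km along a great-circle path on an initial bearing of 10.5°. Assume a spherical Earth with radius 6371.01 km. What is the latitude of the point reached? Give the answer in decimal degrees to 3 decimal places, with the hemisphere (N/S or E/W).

δ = d/R = 3851/6371.01 = 0.604457 rad
φ₂ = arcsin(sin φ₁ cos δ + cos φ₁ sin δ cos θ)
   = arcsin(0.77290·0.82281 + 0.63452·0.56832·0.98325) = 82.10621°
λ₂ = λ₁ + atan2(sin θ sin δ cos φ₁, cos δ − sin φ₁ sin φ₂) = -67.70416°

82.106°N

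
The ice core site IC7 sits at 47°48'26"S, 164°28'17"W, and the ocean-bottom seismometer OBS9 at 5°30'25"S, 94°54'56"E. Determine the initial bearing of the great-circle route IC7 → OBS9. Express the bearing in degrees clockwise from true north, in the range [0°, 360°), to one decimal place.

IC7: φ = -47.80722°, λ = -164.47139°
OBS9: φ = -5.50694°, λ = +94.91556°
Δλ = -100.6131°
y = sin Δλ · cos φ₂ = -0.978357
x = cos φ₁ sin φ₂ − sin φ₁ cos φ₂ cos Δλ = -0.200277
θ = atan2(y, x) = -101.5691° → 258.4309° (mod 360°)

258.4°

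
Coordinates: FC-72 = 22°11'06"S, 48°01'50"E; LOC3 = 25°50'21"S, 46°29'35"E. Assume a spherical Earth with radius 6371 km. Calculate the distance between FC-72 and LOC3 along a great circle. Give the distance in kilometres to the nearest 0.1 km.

FC-72: φ = -22.18500°, λ = +48.03056°
LOC3: φ = -25.83917°, λ = +46.49306°
Δφ = -3.6542°,  Δλ = -1.5375°
a = sin²(Δφ/2) + cos φ₁ cos φ₂ sin²(Δλ/2) = 0.001167
c = 2·arcsin(√a) = 0.068323 rad = 3.9146°
d = R·c = 6371 × 0.068323 = 435.3 km

435.3 km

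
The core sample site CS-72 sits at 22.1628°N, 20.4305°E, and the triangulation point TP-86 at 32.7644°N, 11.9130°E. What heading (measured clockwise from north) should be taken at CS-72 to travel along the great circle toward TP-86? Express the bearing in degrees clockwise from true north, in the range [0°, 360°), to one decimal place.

326.4°

Δλ = -8.5175°
y = sin Δλ · cos φ₂ = -0.124547
x = cos φ₁ sin φ₂ − sin φ₁ cos φ₂ cos Δλ = 0.187478
θ = atan2(y, x) = -33.5974° → 326.4026° (mod 360°)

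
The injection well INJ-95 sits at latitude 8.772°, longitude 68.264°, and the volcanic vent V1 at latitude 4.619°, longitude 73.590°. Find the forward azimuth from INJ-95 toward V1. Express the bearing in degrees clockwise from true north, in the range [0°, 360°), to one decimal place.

Δλ = 5.3260°
y = sin Δλ · cos φ₂ = 0.092521
x = cos φ₁ sin φ₂ − sin φ₁ cos φ₂ cos Δλ = -0.071764
θ = atan2(y, x) = 127.7989° → 127.7989° (mod 360°)

127.8°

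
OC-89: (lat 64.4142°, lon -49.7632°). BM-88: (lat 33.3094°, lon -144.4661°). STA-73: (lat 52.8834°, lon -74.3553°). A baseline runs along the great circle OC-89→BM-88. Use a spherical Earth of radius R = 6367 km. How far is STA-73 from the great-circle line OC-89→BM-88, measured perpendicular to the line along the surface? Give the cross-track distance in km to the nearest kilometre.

δ₁₃ = central angle OC-89→STA-73 = 0.297136 rad  (haversine)
θ₁₃ = bearing OC-89→STA-73 = 239.061°,  θ₁₂ = bearing OC-89→BM-88 = 289.745°
dₓₜ = R·arcsin(sin δ₁₃ · sin(θ₁₃ − θ₁₂)) = 6367·arcsin(0.29278·sin(-50.684°)) = -1454.847 km
|dₓₜ| = 1454.847 km

1455 km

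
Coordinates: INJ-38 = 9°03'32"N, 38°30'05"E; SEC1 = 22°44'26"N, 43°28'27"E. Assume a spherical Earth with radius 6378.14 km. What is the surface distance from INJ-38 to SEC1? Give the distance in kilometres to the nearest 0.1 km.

1612.9 km

INJ-38: φ = +9.05889°, λ = +38.50139°
SEC1: φ = +22.74056°, λ = +43.47417°
Δφ = 13.6817°,  Δλ = 4.9728°
a = sin²(Δφ/2) + cos φ₁ cos φ₂ sin²(Δλ/2) = 0.015902
c = 2·arcsin(√a) = 0.252877 rad = 14.4888°
d = R·c = 6378.14 × 0.252877 = 1612.9 km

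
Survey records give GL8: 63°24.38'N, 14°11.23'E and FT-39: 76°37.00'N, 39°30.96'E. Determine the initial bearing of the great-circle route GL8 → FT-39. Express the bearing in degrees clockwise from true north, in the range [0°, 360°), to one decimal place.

21.7°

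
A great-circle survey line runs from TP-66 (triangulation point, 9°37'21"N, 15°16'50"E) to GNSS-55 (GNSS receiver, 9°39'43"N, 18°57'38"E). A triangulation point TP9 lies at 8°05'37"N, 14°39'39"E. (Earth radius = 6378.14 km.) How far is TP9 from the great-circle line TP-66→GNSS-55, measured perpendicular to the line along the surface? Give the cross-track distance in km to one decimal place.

169.0 km

TP-66: φ = +9.62250°, λ = +15.28056°
GNSS-55: φ = +9.66194°, λ = +18.96056°
TP9: φ = +8.09361°, λ = +14.66083°
δ₁₃ = central angle TP-66→TP9 = 0.028745 rad  (haversine)
θ₁₃ = bearing TP-66→TP9 = 201.875°,  θ₁₂ = bearing TP-66→GNSS-55 = 89.069°
dₓₜ = R·arcsin(sin δ₁₃ · sin(θ₁₃ − θ₁₂)) = 6378.14·arcsin(0.02874·sin(112.806°)) = 169.001 km
|dₓₜ| = 169.001 km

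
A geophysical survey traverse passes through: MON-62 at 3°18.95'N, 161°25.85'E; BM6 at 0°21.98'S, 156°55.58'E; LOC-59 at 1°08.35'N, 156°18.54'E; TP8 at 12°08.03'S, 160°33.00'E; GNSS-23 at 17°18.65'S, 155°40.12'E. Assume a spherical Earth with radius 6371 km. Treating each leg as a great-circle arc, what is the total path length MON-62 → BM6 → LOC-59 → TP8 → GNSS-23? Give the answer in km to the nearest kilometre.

3155 km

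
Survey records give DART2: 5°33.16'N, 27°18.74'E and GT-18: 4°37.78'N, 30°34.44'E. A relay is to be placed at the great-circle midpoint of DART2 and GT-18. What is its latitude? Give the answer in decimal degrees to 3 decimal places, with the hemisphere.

5.093°N

DART2: φ = +5.55267°, λ = +27.31233°
GT-18: φ = +4.62967°, λ = +30.57400°
Bx = cos φ₂ cos Δλ = 0.995123,  By = cos φ₂ sin Δλ = 0.056710
φₘ = atan2(sin φ₁ + sin φ₂, √((cos φ₁ + Bx)² + By²)) = 5.09322°
λₘ = λ₁ + atan2(By, cos φ₁ + Bx) = 28.94434°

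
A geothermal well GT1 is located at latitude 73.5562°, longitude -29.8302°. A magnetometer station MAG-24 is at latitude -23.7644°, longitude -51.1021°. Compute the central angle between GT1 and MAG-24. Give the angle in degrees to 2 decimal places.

Δφ = -97.3206°,  Δλ = -21.2719°
a = sin²(Δφ/2) + cos φ₁ cos φ₂ sin²(Δλ/2) = 0.572536
c = 2·arcsin(√a) = 1.716382 rad = 98.3415°

98.34°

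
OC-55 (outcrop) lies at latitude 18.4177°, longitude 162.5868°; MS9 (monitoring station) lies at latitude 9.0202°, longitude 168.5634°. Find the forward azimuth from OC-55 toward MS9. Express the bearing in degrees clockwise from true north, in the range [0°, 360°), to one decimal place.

147.5°

Δλ = 5.9766°
y = sin Δλ · cos φ₂ = 0.102835
x = cos φ₁ sin φ₂ − sin φ₁ cos φ₂ cos Δλ = -0.161587
θ = atan2(y, x) = 147.5271° → 147.5271° (mod 360°)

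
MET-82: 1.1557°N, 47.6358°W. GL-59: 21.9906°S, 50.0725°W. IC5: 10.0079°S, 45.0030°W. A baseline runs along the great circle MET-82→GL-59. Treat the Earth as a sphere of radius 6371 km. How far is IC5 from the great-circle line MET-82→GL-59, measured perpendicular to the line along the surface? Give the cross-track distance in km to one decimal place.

410.1 km

δ₁₃ = central angle MET-82→IC5 = 0.200138 rad  (haversine)
θ₁₃ = bearing MET-82→IC5 = 166.848°,  θ₁₂ = bearing MET-82→GL-59 = 185.727°
dₓₜ = R·arcsin(sin δ₁₃ · sin(θ₁₃ − θ₁₂)) = 6371·arcsin(0.19881·sin(-18.880°)) = -410.125 km
|dₓₜ| = 410.125 km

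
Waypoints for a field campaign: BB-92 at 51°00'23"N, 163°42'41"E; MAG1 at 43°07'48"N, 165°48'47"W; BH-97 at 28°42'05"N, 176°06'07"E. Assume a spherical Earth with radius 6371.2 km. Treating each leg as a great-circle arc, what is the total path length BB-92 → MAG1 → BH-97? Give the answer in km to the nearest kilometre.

BB-92: φ = +51.00639°, λ = +163.71139°
MAG1: φ = +43.13000°, λ = -165.81306°
BH-97: φ = +28.70139°, λ = +176.10194°
BB-92→MAG1: c = 0.384135 rad, d = 2447.40 km
MAG1→BH-97: c = 0.357330 rad, d = 2276.62 km
Total = 2447.40 + 2276.62 = 4724.02 km

4724 km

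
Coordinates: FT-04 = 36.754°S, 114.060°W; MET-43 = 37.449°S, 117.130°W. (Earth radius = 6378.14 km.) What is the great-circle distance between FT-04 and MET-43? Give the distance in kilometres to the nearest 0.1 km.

283.3 km

Δφ = -0.6950°,  Δλ = -3.0700°
a = sin²(Δφ/2) + cos φ₁ cos φ₂ sin²(Δλ/2) = 0.000493
c = 2·arcsin(√a) = 0.044421 rad = 2.5451°
d = R·c = 6378.14 × 0.044421 = 283.3 km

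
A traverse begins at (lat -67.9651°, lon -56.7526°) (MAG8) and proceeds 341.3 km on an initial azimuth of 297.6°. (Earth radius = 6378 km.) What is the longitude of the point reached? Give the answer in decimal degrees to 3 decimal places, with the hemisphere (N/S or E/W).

δ = d/R = 341.3/6378 = 0.053512 rad
φ₂ = arcsin(sin φ₁ cos δ + cos φ₁ sin δ cos θ)
   = arcsin(-0.92696·0.99857 + 0.37517·0.05349·0.46330) = -66.39558°
λ₂ = λ₁ + atan2(sin θ sin δ cos φ₁, cos δ − sin φ₁ sin φ₂) = -63.55097°

63.551°W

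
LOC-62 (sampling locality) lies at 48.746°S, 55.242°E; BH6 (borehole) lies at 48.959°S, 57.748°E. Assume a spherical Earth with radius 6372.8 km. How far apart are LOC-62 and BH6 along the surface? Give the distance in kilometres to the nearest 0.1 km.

184.9 km

Δφ = -0.2130°,  Δλ = 2.5060°
a = sin²(Δφ/2) + cos φ₁ cos φ₂ sin²(Δλ/2) = 0.000210
c = 2·arcsin(√a) = 0.029017 rad = 1.6626°
d = R·c = 6372.8 × 0.029017 = 184.9 km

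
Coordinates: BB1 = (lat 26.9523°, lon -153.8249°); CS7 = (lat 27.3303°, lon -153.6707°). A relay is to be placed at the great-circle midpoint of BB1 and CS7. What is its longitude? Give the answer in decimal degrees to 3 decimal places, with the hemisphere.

Bx = cos φ₂ cos Δλ = 0.888371,  By = cos φ₂ sin Δλ = 0.002391
φₘ = atan2(sin φ₁ + sin φ₂, √((cos φ₁ + Bx)² + By²)) = 27.14132°
λₘ = λ₁ + atan2(By, cos φ₁ + Bx) = -153.74793°

153.748°W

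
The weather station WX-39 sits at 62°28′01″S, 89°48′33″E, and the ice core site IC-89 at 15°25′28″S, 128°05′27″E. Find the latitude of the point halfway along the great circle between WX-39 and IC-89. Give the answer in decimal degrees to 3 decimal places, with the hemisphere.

40.338°S

WX-39: φ = -62.46694°, λ = +89.80917°
IC-89: φ = -15.42444°, λ = +128.09083°
Bx = cos φ₂ cos Δλ = 0.756701,  By = cos φ₂ sin Δλ = 0.597214
φₘ = atan2(sin φ₁ + sin φ₂, √((cos φ₁ + Bx)² + By²)) = -40.33812°
λₘ = λ₁ + atan2(By, cos φ₁ + Bx) = 115.91108°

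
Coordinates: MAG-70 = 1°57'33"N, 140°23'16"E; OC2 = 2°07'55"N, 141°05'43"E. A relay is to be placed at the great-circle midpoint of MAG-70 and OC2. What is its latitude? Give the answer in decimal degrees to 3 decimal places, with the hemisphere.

2.046°N

MAG-70: φ = +1.95917°, λ = +140.38778°
OC2: φ = +2.13194°, λ = +141.09528°
Bx = cos φ₂ cos Δλ = 0.999232,  By = cos φ₂ sin Δλ = 0.012339
φₘ = atan2(sin φ₁ + sin φ₂, √((cos φ₁ + Bx)² + By²)) = 2.04559°
λₘ = λ₁ + atan2(By, cos φ₁ + Bx) = 140.74151°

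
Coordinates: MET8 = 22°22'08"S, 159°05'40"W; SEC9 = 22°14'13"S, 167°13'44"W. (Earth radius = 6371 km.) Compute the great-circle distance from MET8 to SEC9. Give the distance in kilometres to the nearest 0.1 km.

MET8: φ = -22.36889°, λ = -159.09444°
SEC9: φ = -22.23694°, λ = -167.22889°
Δφ = 0.1319°,  Δλ = -8.1344°
a = sin²(Δφ/2) + cos φ₁ cos φ₂ sin²(Δλ/2) = 0.004307
c = 2·arcsin(√a) = 0.131356 rad = 7.5262°
d = R·c = 6371 × 0.131356 = 836.9 km

836.9 km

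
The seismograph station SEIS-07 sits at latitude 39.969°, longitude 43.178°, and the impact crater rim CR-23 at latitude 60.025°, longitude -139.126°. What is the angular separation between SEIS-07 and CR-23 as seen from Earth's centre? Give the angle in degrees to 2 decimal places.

Δφ = 20.0560°,  Δλ = 177.6960°
a = sin²(Δφ/2) + cos φ₁ cos φ₂ sin²(Δλ/2) = 0.413073
c = 2·arcsin(√a) = 1.396054 rad = 79.9880°

79.99°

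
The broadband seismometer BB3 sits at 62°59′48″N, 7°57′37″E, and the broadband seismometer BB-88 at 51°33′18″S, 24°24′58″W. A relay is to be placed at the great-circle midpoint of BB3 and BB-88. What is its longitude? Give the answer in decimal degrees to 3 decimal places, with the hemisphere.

10.819°W

BB3: φ = +62.99667°, λ = +7.96028°
BB-88: φ = -51.55500°, λ = -24.41611°
Bx = cos φ₂ cos Δλ = 0.525109,  By = cos φ₂ sin Δλ = -0.332941
φₘ = atan2(sin φ₁ + sin φ₂, √((cos φ₁ + Bx)² + By²)) = 5.94931°
λₘ = λ₁ + atan2(By, cos φ₁ + Bx) = -10.81930°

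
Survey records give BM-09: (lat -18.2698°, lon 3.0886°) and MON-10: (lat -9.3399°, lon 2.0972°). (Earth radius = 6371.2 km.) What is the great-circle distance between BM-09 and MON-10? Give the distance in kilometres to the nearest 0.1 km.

998.7 km

Δφ = 8.9299°,  Δλ = -0.9914°
a = sin²(Δφ/2) + cos φ₁ cos φ₂ sin²(Δλ/2) = 0.006131
c = 2·arcsin(√a) = 0.156757 rad = 8.9815°
d = R·c = 6371.2 × 0.156757 = 998.7 km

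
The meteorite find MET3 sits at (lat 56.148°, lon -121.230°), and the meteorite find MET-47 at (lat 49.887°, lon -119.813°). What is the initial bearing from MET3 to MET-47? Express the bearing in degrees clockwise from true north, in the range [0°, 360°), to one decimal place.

Δλ = 1.4170°
y = sin Δλ · cos φ₂ = 0.015933
x = cos φ₁ sin φ₂ − sin φ₁ cos φ₂ cos Δλ = -0.108894
θ = atan2(y, x) = 171.6759° → 171.6759° (mod 360°)

171.7°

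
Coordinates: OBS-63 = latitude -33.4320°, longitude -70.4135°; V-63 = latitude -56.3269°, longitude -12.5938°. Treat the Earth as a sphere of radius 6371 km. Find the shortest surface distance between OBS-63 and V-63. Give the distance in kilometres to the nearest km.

5023 km

Δφ = -22.8949°,  Δλ = 57.8197°
a = sin²(Δφ/2) + cos φ₁ cos φ₂ sin²(Δλ/2) = 0.147530
c = 2·arcsin(√a) = 0.788457 rad = 45.1752°
d = R·c = 6371 × 0.788457 = 5023.3 km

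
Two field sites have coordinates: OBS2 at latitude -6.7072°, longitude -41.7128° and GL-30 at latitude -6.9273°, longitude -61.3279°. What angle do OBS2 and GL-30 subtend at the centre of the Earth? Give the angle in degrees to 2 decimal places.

Δφ = -0.2201°,  Δλ = -19.6151°
a = sin²(Δφ/2) + cos φ₁ cos φ₂ sin²(Δλ/2) = 0.028610
c = 2·arcsin(√a) = 0.339925 rad = 19.4763°

19.48°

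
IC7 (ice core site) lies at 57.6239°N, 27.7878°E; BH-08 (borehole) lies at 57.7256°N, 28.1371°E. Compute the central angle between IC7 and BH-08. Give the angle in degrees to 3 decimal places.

0.213°

Δφ = 0.1017°,  Δλ = 0.3493°
a = sin²(Δφ/2) + cos φ₁ cos φ₂ sin²(Δλ/2) = 0.000003
c = 2·arcsin(√a) = 0.003712 rad = 0.2127°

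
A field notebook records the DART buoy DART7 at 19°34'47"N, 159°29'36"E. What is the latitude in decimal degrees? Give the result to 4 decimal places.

19° + 34′/60 + 47″/3600 = 19 + 0.56667 + 0.01306 = 19.5797°

19.5797°N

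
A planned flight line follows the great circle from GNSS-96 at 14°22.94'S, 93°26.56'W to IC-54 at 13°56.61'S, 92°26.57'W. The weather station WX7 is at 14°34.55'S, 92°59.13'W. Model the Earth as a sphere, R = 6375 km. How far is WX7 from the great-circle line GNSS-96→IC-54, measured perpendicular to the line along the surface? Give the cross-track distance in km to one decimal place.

39.9 km

GNSS-96: φ = -14.38233°, λ = -93.44267°
IC-54: φ = -13.94350°, λ = -92.44283°
WX7: φ = -14.57583°, λ = -92.98550°
δ₁₃ = central angle GNSS-96→WX7 = 0.008432 rad  (haversine)
θ₁₃ = bearing GNSS-96→WX7 = 113.669°,  θ₁₂ = bearing GNSS-96→IC-54 = 65.768°
dₓₜ = R·arcsin(sin δ₁₃ · sin(θ₁₃ − θ₁₂)) = 6375·arcsin(0.00843·sin(47.901°)) = 39.882 km
|dₓₜ| = 39.882 km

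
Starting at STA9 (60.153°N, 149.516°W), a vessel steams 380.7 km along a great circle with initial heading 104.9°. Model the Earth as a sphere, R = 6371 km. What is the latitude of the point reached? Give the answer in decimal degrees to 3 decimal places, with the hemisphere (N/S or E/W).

59.111°N

δ = d/R = 380.7/6371 = 0.059755 rad
φ₂ = arcsin(sin φ₁ cos δ + cos φ₁ sin δ cos θ)
   = arcsin(0.86736·0.99822 + 0.49769·0.05972·-0.25713) = 59.11140°
λ₂ = λ₁ + atan2(sin θ sin δ cos φ₁, cos δ − sin φ₁ sin φ₂) = -143.06134°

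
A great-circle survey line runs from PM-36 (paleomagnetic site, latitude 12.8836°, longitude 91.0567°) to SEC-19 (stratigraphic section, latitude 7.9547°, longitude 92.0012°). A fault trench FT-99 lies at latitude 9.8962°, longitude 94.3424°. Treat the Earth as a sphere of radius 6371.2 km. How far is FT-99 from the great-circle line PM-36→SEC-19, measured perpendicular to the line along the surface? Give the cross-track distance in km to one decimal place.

δ₁₃ = central angle PM-36→FT-99 = 0.076669 rad  (haversine)
θ₁₃ = bearing PM-36→FT-99 = 132.510°,  θ₁₂ = bearing PM-36→SEC-19 = 169.238°
dₓₜ = R·arcsin(sin δ₁₃ · sin(θ₁₃ − θ₁₂)) = 6371.2·arcsin(0.07659·sin(-36.728°)) = -291.933 km
|dₓₜ| = 291.933 km

291.9 km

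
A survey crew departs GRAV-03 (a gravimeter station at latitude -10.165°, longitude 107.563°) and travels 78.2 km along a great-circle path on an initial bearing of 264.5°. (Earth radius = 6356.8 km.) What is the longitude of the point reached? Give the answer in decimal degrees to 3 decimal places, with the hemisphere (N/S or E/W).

106.850°E

δ = d/R = 78.2/6356.8 = 0.012302 rad
φ₂ = arcsin(sin φ₁ cos δ + cos φ₁ sin δ cos θ)
   = arcsin(-0.17648·0.99992 + 0.98430·0.01230·-0.09585) = -10.23178°
λ₂ = λ₁ + atan2(sin θ sin δ cos φ₁, cos δ − sin φ₁ sin φ₂) = 106.85007°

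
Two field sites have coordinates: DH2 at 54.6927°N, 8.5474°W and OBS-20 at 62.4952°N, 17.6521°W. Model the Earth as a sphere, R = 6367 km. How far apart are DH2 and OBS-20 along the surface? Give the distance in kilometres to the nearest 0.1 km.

Δφ = 7.8025°,  Δλ = -9.1047°
a = sin²(Δφ/2) + cos φ₁ cos φ₂ sin²(Δλ/2) = 0.006311
c = 2·arcsin(√a) = 0.159045 rad = 9.1126°
d = R·c = 6367 × 0.159045 = 1012.6 km

1012.6 km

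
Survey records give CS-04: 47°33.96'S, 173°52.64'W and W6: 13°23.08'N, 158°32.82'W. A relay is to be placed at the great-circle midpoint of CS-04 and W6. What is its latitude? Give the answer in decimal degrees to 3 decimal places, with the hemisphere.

CS-04: φ = -47.56600°, λ = -173.87733°
W6: φ = +13.38467°, λ = -158.54700°
Bx = cos φ₂ cos Δλ = 0.938222,  By = cos φ₂ sin Δλ = 0.257202
φₘ = atan2(sin φ₁ + sin φ₂, √((cos φ₁ + Bx)² + By²)) = -17.23086°
λₘ = λ₁ + atan2(By, cos φ₁ + Bx) = -164.81725°

17.231°S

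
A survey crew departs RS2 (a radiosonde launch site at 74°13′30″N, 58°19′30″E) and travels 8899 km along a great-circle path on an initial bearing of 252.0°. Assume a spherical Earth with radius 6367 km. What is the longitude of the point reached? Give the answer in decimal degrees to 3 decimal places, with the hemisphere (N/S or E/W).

11.741°W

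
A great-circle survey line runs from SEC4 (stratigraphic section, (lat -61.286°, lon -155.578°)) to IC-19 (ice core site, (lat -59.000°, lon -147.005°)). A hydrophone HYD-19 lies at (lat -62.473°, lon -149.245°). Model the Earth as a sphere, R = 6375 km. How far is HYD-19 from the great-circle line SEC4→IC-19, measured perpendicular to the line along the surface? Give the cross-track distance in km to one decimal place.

269.0 km

δ₁₃ = central angle SEC4→HYD-19 = 0.056036 rad  (haversine)
θ₁₃ = bearing SEC4→HYD-19 = 114.459°,  θ₁₂ = bearing SEC4→IC-19 = 65.592°
dₓₜ = R·arcsin(sin δ₁₃ · sin(θ₁₃ − θ₁₂)) = 6375·arcsin(0.05601·sin(48.867°)) = 268.999 km
|dₓₜ| = 268.999 km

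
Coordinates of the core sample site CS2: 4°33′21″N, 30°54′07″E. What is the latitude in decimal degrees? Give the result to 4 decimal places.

4.5558°N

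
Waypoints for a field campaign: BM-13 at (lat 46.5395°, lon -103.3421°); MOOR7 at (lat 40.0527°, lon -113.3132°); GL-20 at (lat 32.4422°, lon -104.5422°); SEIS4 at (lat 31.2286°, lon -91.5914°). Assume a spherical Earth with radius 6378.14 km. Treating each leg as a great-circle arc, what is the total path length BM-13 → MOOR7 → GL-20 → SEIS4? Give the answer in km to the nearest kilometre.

3469 km

BM-13→MOOR7: c = 0.169644 rad, d = 1082.01 km
MOOR7→GL-20: c = 0.181152 rad, d = 1155.41 km
GL-20→SEIS4: c = 0.193075 rad, d = 1231.46 km
Total = 1082.01 + 1155.41 + 1231.46 = 3468.88 km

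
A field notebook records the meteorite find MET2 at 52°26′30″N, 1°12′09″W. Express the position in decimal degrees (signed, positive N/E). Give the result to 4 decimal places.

lat: 52.4417° N → +52.4417°
lon: 1.2025° W → -1.2025°

+52.4417°, -1.2025°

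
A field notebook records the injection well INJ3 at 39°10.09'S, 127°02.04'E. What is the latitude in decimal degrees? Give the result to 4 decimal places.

39° + 10.09′/60 = 39 + 0.16817 = 39.1682°

39.1682°S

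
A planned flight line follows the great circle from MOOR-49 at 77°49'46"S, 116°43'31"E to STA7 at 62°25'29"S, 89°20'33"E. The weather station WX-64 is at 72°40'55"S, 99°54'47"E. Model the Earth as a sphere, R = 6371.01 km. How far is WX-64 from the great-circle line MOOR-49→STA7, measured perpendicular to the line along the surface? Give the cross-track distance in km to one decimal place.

43.2 km

MOOR-49: φ = -77.82944°, λ = +116.72528°
STA7: φ = -62.42472°, λ = +89.34250°
WX-64: φ = -72.68194°, λ = +99.91306°
δ₁₃ = central angle MOOR-49→WX-64 = 0.115956 rad  (haversine)
θ₁₃ = bearing MOOR-49→WX-64 = 311.911°,  θ₁₂ = bearing MOOR-49→STA7 = 315.271°
dₓₜ = R·arcsin(sin δ₁₃ · sin(θ₁₃ − θ₁₂)) = 6371.01·arcsin(0.11570·sin(-3.360°)) = -43.198 km
|dₓₜ| = 43.198 km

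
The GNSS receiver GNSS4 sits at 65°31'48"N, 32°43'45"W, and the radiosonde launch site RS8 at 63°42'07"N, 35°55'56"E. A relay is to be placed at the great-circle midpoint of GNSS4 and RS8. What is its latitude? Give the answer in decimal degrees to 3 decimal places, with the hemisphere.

GNSS4: φ = +65.53000°, λ = -32.72917°
RS8: φ = +63.70194°, λ = +35.93222°
Bx = cos φ₂ cos Δλ = 0.161213,  By = cos φ₂ sin Δλ = 0.412669
φₘ = atan2(sin φ₁ + sin φ₂, √((cos φ₁ + Bx)² + By²)) = 68.59789°
λₘ = λ₁ + atan2(By, cos φ₁ + Bx) = 2.91697°

68.598°N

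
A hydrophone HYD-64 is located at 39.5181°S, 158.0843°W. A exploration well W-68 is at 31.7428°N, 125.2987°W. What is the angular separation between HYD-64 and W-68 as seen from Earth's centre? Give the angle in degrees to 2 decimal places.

77.48°

Δφ = 71.2609°,  Δλ = 32.7856°
a = sin²(Δφ/2) + cos φ₁ cos φ₂ sin²(Δλ/2) = 0.391622
c = 2·arcsin(√a) = 1.352307 rad = 77.4815°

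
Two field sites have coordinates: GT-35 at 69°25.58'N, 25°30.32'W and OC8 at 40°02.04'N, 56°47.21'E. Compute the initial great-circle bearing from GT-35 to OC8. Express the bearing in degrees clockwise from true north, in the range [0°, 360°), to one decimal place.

GT-35: φ = +69.42633°, λ = -25.50533°
OC8: φ = +40.03400°, λ = +56.78683°
Δλ = 82.2922°
y = sin Δλ · cos φ₂ = 0.758745
x = cos φ₁ sin φ₂ − sin φ₁ cos φ₂ cos Δλ = 0.129900
θ = atan2(y, x) = 80.2849° → 80.2849° (mod 360°)

80.3°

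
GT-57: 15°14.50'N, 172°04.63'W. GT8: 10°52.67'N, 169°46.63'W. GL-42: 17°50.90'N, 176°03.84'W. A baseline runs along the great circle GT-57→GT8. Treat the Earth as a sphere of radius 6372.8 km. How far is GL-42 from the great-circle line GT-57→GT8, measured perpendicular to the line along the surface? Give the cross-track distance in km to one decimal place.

GT-57: φ = +15.24167°, λ = -172.07717°
GT8: φ = +10.87783°, λ = -169.77717°
GL-42: φ = +17.84833°, λ = -176.06400°
δ₁₃ = central angle GT-57→GL-42 = 0.080733 rad  (haversine)
θ₁₃ = bearing GT-57→GL-42 = 304.851°,  θ₁₂ = bearing GT-57→GT8 = 152.554°
dₓₜ = R·arcsin(sin δ₁₃ · sin(θ₁₃ − θ₁₂)) = 6372.8·arcsin(0.08065·sin(152.297°)) = 238.978 km
|dₓₜ| = 238.978 km

239.0 km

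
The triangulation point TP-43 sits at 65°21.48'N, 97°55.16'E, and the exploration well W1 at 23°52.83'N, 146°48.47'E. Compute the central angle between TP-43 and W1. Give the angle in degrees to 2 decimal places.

51.78°

TP-43: φ = +65.35800°, λ = +97.91933°
W1: φ = +23.88050°, λ = +146.80783°
Δφ = -41.4775°,  Δλ = 48.8885°
a = sin²(Δφ/2) + cos φ₁ cos φ₂ sin²(Δλ/2) = 0.190677
c = 2·arcsin(√a) = 0.903777 rad = 51.7826°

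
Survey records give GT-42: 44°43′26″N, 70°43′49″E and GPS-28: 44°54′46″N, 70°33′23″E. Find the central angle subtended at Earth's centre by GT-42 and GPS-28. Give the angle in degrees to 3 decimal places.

0.226°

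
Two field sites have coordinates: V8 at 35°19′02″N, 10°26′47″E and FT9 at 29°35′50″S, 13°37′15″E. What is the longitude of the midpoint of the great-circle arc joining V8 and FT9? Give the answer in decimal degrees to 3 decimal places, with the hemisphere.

12.084°E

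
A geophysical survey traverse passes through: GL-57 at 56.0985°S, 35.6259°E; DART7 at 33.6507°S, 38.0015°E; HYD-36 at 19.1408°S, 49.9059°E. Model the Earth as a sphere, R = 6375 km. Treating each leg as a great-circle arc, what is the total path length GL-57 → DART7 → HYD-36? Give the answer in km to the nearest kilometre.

4504 km

GL-57→DART7: c = 0.392832 rad, d = 2504.30 km
DART7→HYD-36: c = 0.313723 rad, d = 1999.99 km
Total = 2504.30 + 1999.99 = 4504.29 km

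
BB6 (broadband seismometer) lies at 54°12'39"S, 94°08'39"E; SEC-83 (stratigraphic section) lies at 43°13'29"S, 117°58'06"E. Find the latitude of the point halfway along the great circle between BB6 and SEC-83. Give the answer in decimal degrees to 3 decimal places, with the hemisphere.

BB6: φ = -54.21083°, λ = +94.14417°
SEC-83: φ = -43.22472°, λ = +117.96833°
Bx = cos φ₂ cos Δλ = 0.666582,  By = cos φ₂ sin Δλ = 0.294334
φₘ = atan2(sin φ₁ + sin φ₂, √((cos φ₁ + Bx)² + By²)) = -49.32772°
λₘ = λ₁ + atan2(By, cos φ₁ + Bx) = 107.37991°

49.328°S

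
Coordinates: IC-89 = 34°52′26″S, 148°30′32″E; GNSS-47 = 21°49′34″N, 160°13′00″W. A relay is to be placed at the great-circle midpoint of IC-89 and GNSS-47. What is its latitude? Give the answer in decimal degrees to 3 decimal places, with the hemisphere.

7.226°S

IC-89: φ = -34.87389°, λ = +148.50889°
GNSS-47: φ = +21.82611°, λ = -160.21667°
Bx = cos φ₂ cos Δλ = 0.580746,  By = cos φ₂ sin Δλ = 0.724227
φₘ = atan2(sin φ₁ + sin φ₂, √((cos φ₁ + Bx)² + By²)) = -7.22598°
λₘ = λ₁ + atan2(By, cos φ₁ + Bx) = 175.84232°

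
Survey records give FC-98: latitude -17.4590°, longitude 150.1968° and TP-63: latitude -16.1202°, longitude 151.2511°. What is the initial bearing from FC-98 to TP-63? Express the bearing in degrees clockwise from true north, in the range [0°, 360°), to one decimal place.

Δλ = 1.0543°
y = sin Δλ · cos φ₂ = 0.017677
x = cos φ₁ sin φ₂ − sin φ₁ cos φ₂ cos Δλ = 0.023316
θ = atan2(y, x) = 37.1673° → 37.1673° (mod 360°)

37.2°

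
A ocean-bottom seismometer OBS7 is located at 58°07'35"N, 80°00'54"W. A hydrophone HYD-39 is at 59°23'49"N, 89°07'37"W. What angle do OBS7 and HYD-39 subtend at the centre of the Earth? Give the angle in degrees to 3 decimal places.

OBS7: φ = +58.12639°, λ = -80.01500°
HYD-39: φ = +59.39694°, λ = -89.12694°
Δφ = 1.2706°,  Δλ = -9.1119°
a = sin²(Δφ/2) + cos φ₁ cos φ₂ sin²(Δλ/2) = 0.001819
c = 2·arcsin(√a) = 0.085327 rad = 4.8889°

4.889°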